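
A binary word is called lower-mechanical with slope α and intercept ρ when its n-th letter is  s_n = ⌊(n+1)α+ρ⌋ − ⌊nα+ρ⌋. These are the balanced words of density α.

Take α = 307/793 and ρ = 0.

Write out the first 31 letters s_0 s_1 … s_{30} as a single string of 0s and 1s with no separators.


0010010100101001001010010100101

n=0: ⌊(1·307)/793⌋ − ⌊(0·307)/793⌋ = ⌊307/793⌋ − ⌊0/793⌋ = 0 − 0 = 0
n=1: ⌊(2·307)/793⌋ − ⌊(1·307)/793⌋ = ⌊614/793⌋ − ⌊307/793⌋ = 0 − 0 = 0
n=2: ⌊(3·307)/793⌋ − ⌊(2·307)/793⌋ = ⌊921/793⌋ − ⌊614/793⌋ = 1 − 0 = 1
n=3: ⌊(4·307)/793⌋ − ⌊(3·307)/793⌋ = ⌊1228/793⌋ − ⌊921/793⌋ = 1 − 1 = 0
n=4: ⌊(5·307)/793⌋ − ⌊(4·307)/793⌋ = ⌊1535/793⌋ − ⌊1228/793⌋ = 1 − 1 = 0
n=5: ⌊(6·307)/793⌋ − ⌊(5·307)/793⌋ = ⌊1842/793⌋ − ⌊1535/793⌋ = 2 − 1 = 1
n=6: ⌊(7·307)/793⌋ − ⌊(6·307)/793⌋ = ⌊2149/793⌋ − ⌊1842/793⌋ = 2 − 2 = 0
n=7: ⌊(8·307)/793⌋ − ⌊(7·307)/793⌋ = ⌊2456/793⌋ − ⌊2149/793⌋ = 3 − 2 = 1
n=8: ⌊(9·307)/793⌋ − ⌊(8·307)/793⌋ = ⌊2763/793⌋ − ⌊2456/793⌋ = 3 − 3 = 0
n=9: ⌊(10·307)/793⌋ − ⌊(9·307)/793⌋ = ⌊3070/793⌋ − ⌊2763/793⌋ = 3 − 3 = 0
n=10: ⌊(11·307)/793⌋ − ⌊(10·307)/793⌋ = ⌊3377/793⌋ − ⌊3070/793⌋ = 4 − 3 = 1
n=11: ⌊(12·307)/793⌋ − ⌊(11·307)/793⌋ = ⌊3684/793⌋ − ⌊3377/793⌋ = 4 − 4 = 0
n=12: ⌊(13·307)/793⌋ − ⌊(12·307)/793⌋ = ⌊3991/793⌋ − ⌊3684/793⌋ = 5 − 4 = 1
n=13: ⌊(14·307)/793⌋ − ⌊(13·307)/793⌋ = ⌊4298/793⌋ − ⌊3991/793⌋ = 5 − 5 = 0
n=14: ⌊(15·307)/793⌋ − ⌊(14·307)/793⌋ = ⌊4605/793⌋ − ⌊4298/793⌋ = 5 − 5 = 0
n=15: ⌊(16·307)/793⌋ − ⌊(15·307)/793⌋ = ⌊4912/793⌋ − ⌊4605/793⌋ = 6 − 5 = 1
n=16: ⌊(17·307)/793⌋ − ⌊(16·307)/793⌋ = ⌊5219/793⌋ − ⌊4912/793⌋ = 6 − 6 = 0
n=17: ⌊(18·307)/793⌋ − ⌊(17·307)/793⌋ = ⌊5526/793⌋ − ⌊5219/793⌋ = 6 − 6 = 0
n=18: ⌊(19·307)/793⌋ − ⌊(18·307)/793⌋ = ⌊5833/793⌋ − ⌊5526/793⌋ = 7 − 6 = 1
n=19: ⌊(20·307)/793⌋ − ⌊(19·307)/793⌋ = ⌊6140/793⌋ − ⌊5833/793⌋ = 7 − 7 = 0
n=20: ⌊(21·307)/793⌋ − ⌊(20·307)/793⌋ = ⌊6447/793⌋ − ⌊6140/793⌋ = 8 − 7 = 1
n=21: ⌊(22·307)/793⌋ − ⌊(21·307)/793⌋ = ⌊6754/793⌋ − ⌊6447/793⌋ = 8 − 8 = 0
n=22: ⌊(23·307)/793⌋ − ⌊(22·307)/793⌋ = ⌊7061/793⌋ − ⌊6754/793⌋ = 8 − 8 = 0
n=23: ⌊(24·307)/793⌋ − ⌊(23·307)/793⌋ = ⌊7368/793⌋ − ⌊7061/793⌋ = 9 − 8 = 1
n=24: ⌊(25·307)/793⌋ − ⌊(24·307)/793⌋ = ⌊7675/793⌋ − ⌊7368/793⌋ = 9 − 9 = 0
n=25: ⌊(26·307)/793⌋ − ⌊(25·307)/793⌋ = ⌊7982/793⌋ − ⌊7675/793⌋ = 10 − 9 = 1
n=26: ⌊(27·307)/793⌋ − ⌊(26·307)/793⌋ = ⌊8289/793⌋ − ⌊7982/793⌋ = 10 − 10 = 0
n=27: ⌊(28·307)/793⌋ − ⌊(27·307)/793⌋ = ⌊8596/793⌋ − ⌊8289/793⌋ = 10 − 10 = 0
n=28: ⌊(29·307)/793⌋ − ⌊(28·307)/793⌋ = ⌊8903/793⌋ − ⌊8596/793⌋ = 11 − 10 = 1
n=29: ⌊(30·307)/793⌋ − ⌊(29·307)/793⌋ = ⌊9210/793⌋ − ⌊8903/793⌋ = 11 − 11 = 0
n=30: ⌊(31·307)/793⌋ − ⌊(30·307)/793⌋ = ⌊9517/793⌋ − ⌊9210/793⌋ = 12 − 11 = 1


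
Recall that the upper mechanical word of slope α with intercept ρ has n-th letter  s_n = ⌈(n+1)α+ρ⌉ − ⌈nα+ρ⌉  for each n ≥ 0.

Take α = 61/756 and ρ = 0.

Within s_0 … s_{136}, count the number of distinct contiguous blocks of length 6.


t_n = ⌈(n·61)/756⌉ for n = 0 … 137:
  n=0…9: ⌈0/756⌉=0 ⌈61/756⌉=1 ⌈122/756⌉=1 ⌈183/756⌉=1 ⌈244/756⌉=1 ⌈305/756⌉=1 ⌈366/756⌉=1 ⌈427/756⌉=1 ⌈488/756⌉=1 ⌈549/756⌉=1
  n=10…19: ⌈610/756⌉=1 ⌈671/756⌉=1 ⌈732/756⌉=1 ⌈793/756⌉=2 ⌈854/756⌉=2 ⌈915/756⌉=2 ⌈976/756⌉=2 ⌈1037/756⌉=2 ⌈1098/756⌉=2 ⌈1159/756⌉=2
  n=20…29: ⌈1220/756⌉=2 ⌈1281/756⌉=2 ⌈1342/756⌉=2 ⌈1403/756⌉=2 ⌈1464/756⌉=2 ⌈1525/756⌉=3 ⌈1586/756⌉=3 ⌈1647/756⌉=3 ⌈1708/756⌉=3 ⌈1769/756⌉=3
  n=30…39: ⌈1830/756⌉=3 ⌈1891/756⌉=3 ⌈1952/756⌉=3 ⌈2013/756⌉=3 ⌈2074/756⌉=3 ⌈2135/756⌉=3 ⌈2196/756⌉=3 ⌈2257/756⌉=3 ⌈2318/756⌉=4 ⌈2379/756⌉=4
  n=40…49: ⌈2440/756⌉=4 ⌈2501/756⌉=4 ⌈2562/756⌉=4 ⌈2623/756⌉=4 ⌈2684/756⌉=4 ⌈2745/756⌉=4 ⌈2806/756⌉=4 ⌈2867/756⌉=4 ⌈2928/756⌉=4 ⌈2989/756⌉=4
  n=50…59: ⌈3050/756⌉=5 ⌈3111/756⌉=5 ⌈3172/756⌉=5 ⌈3233/756⌉=5 ⌈3294/756⌉=5 ⌈3355/756⌉=5 ⌈3416/756⌉=5 ⌈3477/756⌉=5 ⌈3538/756⌉=5 ⌈3599/756⌉=5
  n=60…69: ⌈3660/756⌉=5 ⌈3721/756⌉=5 ⌈3782/756⌉=6 ⌈3843/756⌉=6 ⌈3904/756⌉=6 ⌈3965/756⌉=6 ⌈4026/756⌉=6 ⌈4087/756⌉=6 ⌈4148/756⌉=6 ⌈4209/756⌉=6
  n=70…79: ⌈4270/756⌉=6 ⌈4331/756⌉=6 ⌈4392/756⌉=6 ⌈4453/756⌉=6 ⌈4514/756⌉=6 ⌈4575/756⌉=7 ⌈4636/756⌉=7 ⌈4697/756⌉=7 ⌈4758/756⌉=7 ⌈4819/756⌉=7
  n=80…89: ⌈4880/756⌉=7 ⌈4941/756⌉=7 ⌈5002/756⌉=7 ⌈5063/756⌉=7 ⌈5124/756⌉=7 ⌈5185/756⌉=7 ⌈5246/756⌉=7 ⌈5307/756⌉=8 ⌈5368/756⌉=8 ⌈5429/756⌉=8
  n=90…99: ⌈5490/756⌉=8 ⌈5551/756⌉=8 ⌈5612/756⌉=8 ⌈5673/756⌉=8 ⌈5734/756⌉=8 ⌈5795/756⌉=8 ⌈5856/756⌉=8 ⌈5917/756⌉=8 ⌈5978/756⌉=8 ⌈6039/756⌉=8
  n=100…109: ⌈6100/756⌉=9 ⌈6161/756⌉=9 ⌈6222/756⌉=9 ⌈6283/756⌉=9 ⌈6344/756⌉=9 ⌈6405/756⌉=9 ⌈6466/756⌉=9 ⌈6527/756⌉=9 ⌈6588/756⌉=9 ⌈6649/756⌉=9
  n=110…119: ⌈6710/756⌉=9 ⌈6771/756⌉=9 ⌈6832/756⌉=10 ⌈6893/756⌉=10 ⌈6954/756⌉=10 ⌈7015/756⌉=10 ⌈7076/756⌉=10 ⌈7137/756⌉=10 ⌈7198/756⌉=10 ⌈7259/756⌉=10
  n=120…129: ⌈7320/756⌉=10 ⌈7381/756⌉=10 ⌈7442/756⌉=10 ⌈7503/756⌉=10 ⌈7564/756⌉=11 ⌈7625/756⌉=11 ⌈7686/756⌉=11 ⌈7747/756⌉=11 ⌈7808/756⌉=11 ⌈7869/756⌉=11
  n=130…137: ⌈7930/756⌉=11 ⌈7991/756⌉=11 ⌈8052/756⌉=11 ⌈8113/756⌉=11 ⌈8174/756⌉=11 ⌈8235/756⌉=11 ⌈8296/756⌉=11 ⌈8357/756⌉=12
s_n = t_(n+1) − t_n for n = 0 … 136 gives
prefix = 10000000000010000000000010000000000001000000000001000000000001000000000000100000000000100000000000010000000000010000000000010000000000001
slide a length-6 window over [0..5] … [131..136] (132 windows); first occurrence of each distinct factor:
  [  0..  5] 100000
  [  1..  6] 000000
  [  7.. 12] 000001
  [  8.. 13] 000010
  [  9.. 14] 000100
  [ 10.. 15] 001000
  [ 11.. 16] 010000
  (the other 125 windows repeat one of these)
distinct factors: {000000, 000001, 000010, 000100, 001000, 010000, 100000}
count = 7  (Sturmian bound for length 6 is 7)

7


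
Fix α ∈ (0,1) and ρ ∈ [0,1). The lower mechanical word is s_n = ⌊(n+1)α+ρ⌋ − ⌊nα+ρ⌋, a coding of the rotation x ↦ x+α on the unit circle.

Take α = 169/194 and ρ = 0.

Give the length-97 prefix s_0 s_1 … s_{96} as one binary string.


0111111011111110111111101111111011111101111111011111110111111101111110111111101111111011111110111

n=0: ⌊(1·169)/194⌋ − ⌊(0·169)/194⌋ = ⌊169/194⌋ − ⌊0/194⌋ = 0 − 0 = 0
n=1: ⌊(2·169)/194⌋ − ⌊(1·169)/194⌋ = ⌊338/194⌋ − ⌊169/194⌋ = 1 − 0 = 1
n=2: ⌊(3·169)/194⌋ − ⌊(2·169)/194⌋ = ⌊507/194⌋ − ⌊338/194⌋ = 2 − 1 = 1
n=3: ⌊(4·169)/194⌋ − ⌊(3·169)/194⌋ = ⌊676/194⌋ − ⌊507/194⌋ = 3 − 2 = 1
n=4: ⌊(5·169)/194⌋ − ⌊(4·169)/194⌋ = ⌊845/194⌋ − ⌊676/194⌋ = 4 − 3 = 1
n=5: ⌊(6·169)/194⌋ − ⌊(5·169)/194⌋ = ⌊1014/194⌋ − ⌊845/194⌋ = 5 − 4 = 1
n=6: ⌊(7·169)/194⌋ − ⌊(6·169)/194⌋ = ⌊1183/194⌋ − ⌊1014/194⌋ = 6 − 5 = 1
n=7: ⌊(8·169)/194⌋ − ⌊(7·169)/194⌋ = ⌊1352/194⌋ − ⌊1183/194⌋ = 6 − 6 = 0
n=8: ⌊(9·169)/194⌋ − ⌊(8·169)/194⌋ = ⌊1521/194⌋ − ⌊1352/194⌋ = 7 − 6 = 1
n=9: ⌊(10·169)/194⌋ − ⌊(9·169)/194⌋ = ⌊1690/194⌋ − ⌊1521/194⌋ = 8 − 7 = 1
n=10: ⌊(11·169)/194⌋ − ⌊(10·169)/194⌋ = ⌊1859/194⌋ − ⌊1690/194⌋ = 9 − 8 = 1
n=11: ⌊(12·169)/194⌋ − ⌊(11·169)/194⌋ = ⌊2028/194⌋ − ⌊1859/194⌋ = 10 − 9 = 1
n=12: ⌊(13·169)/194⌋ − ⌊(12·169)/194⌋ = ⌊2197/194⌋ − ⌊2028/194⌋ = 11 − 10 = 1
n=13: ⌊(14·169)/194⌋ − ⌊(13·169)/194⌋ = ⌊2366/194⌋ − ⌊2197/194⌋ = 12 − 11 = 1
n=14: ⌊(15·169)/194⌋ − ⌊(14·169)/194⌋ = ⌊2535/194⌋ − ⌊2366/194⌋ = 13 − 12 = 1
n=15: ⌊(16·169)/194⌋ − ⌊(15·169)/194⌋ = ⌊2704/194⌋ − ⌊2535/194⌋ = 13 − 13 = 0
n=16: ⌊(17·169)/194⌋ − ⌊(16·169)/194⌋ = ⌊2873/194⌋ − ⌊2704/194⌋ = 14 − 13 = 1
n=17: ⌊(18·169)/194⌋ − ⌊(17·169)/194⌋ = ⌊3042/194⌋ − ⌊2873/194⌋ = 15 − 14 = 1
n=18: ⌊(19·169)/194⌋ − ⌊(18·169)/194⌋ = ⌊3211/194⌋ − ⌊3042/194⌋ = 16 − 15 = 1
n=19: ⌊(20·169)/194⌋ − ⌊(19·169)/194⌋ = ⌊3380/194⌋ − ⌊3211/194⌋ = 17 − 16 = 1
n=20: ⌊(21·169)/194⌋ − ⌊(20·169)/194⌋ = ⌊3549/194⌋ − ⌊3380/194⌋ = 18 − 17 = 1
n=21: ⌊(22·169)/194⌋ − ⌊(21·169)/194⌋ = ⌊3718/194⌋ − ⌊3549/194⌋ = 19 − 18 = 1
n=22: ⌊(23·169)/194⌋ − ⌊(22·169)/194⌋ = ⌊3887/194⌋ − ⌊3718/194⌋ = 20 − 19 = 1
n=23: ⌊(24·169)/194⌋ − ⌊(23·169)/194⌋ = ⌊4056/194⌋ − ⌊3887/194⌋ = 20 − 20 = 0
n=24: ⌊(25·169)/194⌋ − ⌊(24·169)/194⌋ = ⌊4225/194⌋ − ⌊4056/194⌋ = 21 − 20 = 1
n=25: ⌊(26·169)/194⌋ − ⌊(25·169)/194⌋ = ⌊4394/194⌋ − ⌊4225/194⌋ = 22 − 21 = 1
n=26: ⌊(27·169)/194⌋ − ⌊(26·169)/194⌋ = ⌊4563/194⌋ − ⌊4394/194⌋ = 23 − 22 = 1
n=27: ⌊(28·169)/194⌋ − ⌊(27·169)/194⌋ = ⌊4732/194⌋ − ⌊4563/194⌋ = 24 − 23 = 1
n=28: ⌊(29·169)/194⌋ − ⌊(28·169)/194⌋ = ⌊4901/194⌋ − ⌊4732/194⌋ = 25 − 24 = 1
n=29: ⌊(30·169)/194⌋ − ⌊(29·169)/194⌋ = ⌊5070/194⌋ − ⌊4901/194⌋ = 26 − 25 = 1
n=30: ⌊(31·169)/194⌋ − ⌊(30·169)/194⌋ = ⌊5239/194⌋ − ⌊5070/194⌋ = 27 − 26 = 1
n=31: ⌊(32·169)/194⌋ − ⌊(31·169)/194⌋ = ⌊5408/194⌋ − ⌊5239/194⌋ = 27 − 27 = 0
n=32: ⌊(33·169)/194⌋ − ⌊(32·169)/194⌋ = ⌊5577/194⌋ − ⌊5408/194⌋ = 28 − 27 = 1
n=33: ⌊(34·169)/194⌋ − ⌊(33·169)/194⌋ = ⌊5746/194⌋ − ⌊5577/194⌋ = 29 − 28 = 1
n=34: ⌊(35·169)/194⌋ − ⌊(34·169)/194⌋ = ⌊5915/194⌋ − ⌊5746/194⌋ = 30 − 29 = 1
n=35: ⌊(36·169)/194⌋ − ⌊(35·169)/194⌋ = ⌊6084/194⌋ − ⌊5915/194⌋ = 31 − 30 = 1
n=36: ⌊(37·169)/194⌋ − ⌊(36·169)/194⌋ = ⌊6253/194⌋ − ⌊6084/194⌋ = 32 − 31 = 1
n=37: ⌊(38·169)/194⌋ − ⌊(37·169)/194⌋ = ⌊6422/194⌋ − ⌊6253/194⌋ = 33 − 32 = 1
n=38: ⌊(39·169)/194⌋ − ⌊(38·169)/194⌋ = ⌊6591/194⌋ − ⌊6422/194⌋ = 33 − 33 = 0
n=39: ⌊(40·169)/194⌋ − ⌊(39·169)/194⌋ = ⌊6760/194⌋ − ⌊6591/194⌋ = 34 − 33 = 1
n=40: ⌊(41·169)/194⌋ − ⌊(40·169)/194⌋ = ⌊6929/194⌋ − ⌊6760/194⌋ = 35 − 34 = 1
n=41: ⌊(42·169)/194⌋ − ⌊(41·169)/194⌋ = ⌊7098/194⌋ − ⌊6929/194⌋ = 36 − 35 = 1
n=42: ⌊(43·169)/194⌋ − ⌊(42·169)/194⌋ = ⌊7267/194⌋ − ⌊7098/194⌋ = 37 − 36 = 1
n=43: ⌊(44·169)/194⌋ − ⌊(43·169)/194⌋ = ⌊7436/194⌋ − ⌊7267/194⌋ = 38 − 37 = 1
n=44: ⌊(45·169)/194⌋ − ⌊(44·169)/194⌋ = ⌊7605/194⌋ − ⌊7436/194⌋ = 39 − 38 = 1
n=45: ⌊(46·169)/194⌋ − ⌊(45·169)/194⌋ = ⌊7774/194⌋ − ⌊7605/194⌋ = 40 − 39 = 1
n=46: ⌊(47·169)/194⌋ − ⌊(46·169)/194⌋ = ⌊7943/194⌋ − ⌊7774/194⌋ = 40 − 40 = 0
n=47: ⌊(48·169)/194⌋ − ⌊(47·169)/194⌋ = ⌊8112/194⌋ − ⌊7943/194⌋ = 41 − 40 = 1
n=48: ⌊(49·169)/194⌋ − ⌊(48·169)/194⌋ = ⌊8281/194⌋ − ⌊8112/194⌋ = 42 − 41 = 1
n=49: ⌊(50·169)/194⌋ − ⌊(49·169)/194⌋ = ⌊8450/194⌋ − ⌊8281/194⌋ = 43 − 42 = 1
n=50: ⌊(51·169)/194⌋ − ⌊(50·169)/194⌋ = ⌊8619/194⌋ − ⌊8450/194⌋ = 44 − 43 = 1
n=51: ⌊(52·169)/194⌋ − ⌊(51·169)/194⌋ = ⌊8788/194⌋ − ⌊8619/194⌋ = 45 − 44 = 1
n=52: ⌊(53·169)/194⌋ − ⌊(52·169)/194⌋ = ⌊8957/194⌋ − ⌊8788/194⌋ = 46 − 45 = 1
n=53: ⌊(54·169)/194⌋ − ⌊(53·169)/194⌋ = ⌊9126/194⌋ − ⌊8957/194⌋ = 47 − 46 = 1
n=54: ⌊(55·169)/194⌋ − ⌊(54·169)/194⌋ = ⌊9295/194⌋ − ⌊9126/194⌋ = 47 − 47 = 0
n=55: ⌊(56·169)/194⌋ − ⌊(55·169)/194⌋ = ⌊9464/194⌋ − ⌊9295/194⌋ = 48 − 47 = 1
n=56: ⌊(57·169)/194⌋ − ⌊(56·169)/194⌋ = ⌊9633/194⌋ − ⌊9464/194⌋ = 49 − 48 = 1
n=57: ⌊(58·169)/194⌋ − ⌊(57·169)/194⌋ = ⌊9802/194⌋ − ⌊9633/194⌋ = 50 − 49 = 1
n=58: ⌊(59·169)/194⌋ − ⌊(58·169)/194⌋ = ⌊9971/194⌋ − ⌊9802/194⌋ = 51 − 50 = 1
n=59: ⌊(60·169)/194⌋ − ⌊(59·169)/194⌋ = ⌊10140/194⌋ − ⌊9971/194⌋ = 52 − 51 = 1
n=60: ⌊(61·169)/194⌋ − ⌊(60·169)/194⌋ = ⌊10309/194⌋ − ⌊10140/194⌋ = 53 − 52 = 1
n=61: ⌊(62·169)/194⌋ − ⌊(61·169)/194⌋ = ⌊10478/194⌋ − ⌊10309/194⌋ = 54 − 53 = 1
n=62: ⌊(63·169)/194⌋ − ⌊(62·169)/194⌋ = ⌊10647/194⌋ − ⌊10478/194⌋ = 54 − 54 = 0
n=63: ⌊(64·169)/194⌋ − ⌊(63·169)/194⌋ = ⌊10816/194⌋ − ⌊10647/194⌋ = 55 − 54 = 1
n=64: ⌊(65·169)/194⌋ − ⌊(64·169)/194⌋ = ⌊10985/194⌋ − ⌊10816/194⌋ = 56 − 55 = 1
n=65: ⌊(66·169)/194⌋ − ⌊(65·169)/194⌋ = ⌊11154/194⌋ − ⌊10985/194⌋ = 57 − 56 = 1
n=66: ⌊(67·169)/194⌋ − ⌊(66·169)/194⌋ = ⌊11323/194⌋ − ⌊11154/194⌋ = 58 − 57 = 1
n=67: ⌊(68·169)/194⌋ − ⌊(67·169)/194⌋ = ⌊11492/194⌋ − ⌊11323/194⌋ = 59 − 58 = 1
n=68: ⌊(69·169)/194⌋ − ⌊(68·169)/194⌋ = ⌊11661/194⌋ − ⌊11492/194⌋ = 60 − 59 = 1
n=69: ⌊(70·169)/194⌋ − ⌊(69·169)/194⌋ = ⌊11830/194⌋ − ⌊11661/194⌋ = 60 − 60 = 0
n=70: ⌊(71·169)/194⌋ − ⌊(70·169)/194⌋ = ⌊11999/194⌋ − ⌊11830/194⌋ = 61 − 60 = 1
n=71: ⌊(72·169)/194⌋ − ⌊(71·169)/194⌋ = ⌊12168/194⌋ − ⌊11999/194⌋ = 62 − 61 = 1
n=72: ⌊(73·169)/194⌋ − ⌊(72·169)/194⌋ = ⌊12337/194⌋ − ⌊12168/194⌋ = 63 − 62 = 1
n=73: ⌊(74·169)/194⌋ − ⌊(73·169)/194⌋ = ⌊12506/194⌋ − ⌊12337/194⌋ = 64 − 63 = 1
n=74: ⌊(75·169)/194⌋ − ⌊(74·169)/194⌋ = ⌊12675/194⌋ − ⌊12506/194⌋ = 65 − 64 = 1
n=75: ⌊(76·169)/194⌋ − ⌊(75·169)/194⌋ = ⌊12844/194⌋ − ⌊12675/194⌋ = 66 − 65 = 1
n=76: ⌊(77·169)/194⌋ − ⌊(76·169)/194⌋ = ⌊13013/194⌋ − ⌊12844/194⌋ = 67 − 66 = 1
n=77: ⌊(78·169)/194⌋ − ⌊(77·169)/194⌋ = ⌊13182/194⌋ − ⌊13013/194⌋ = 67 − 67 = 0
n=78: ⌊(79·169)/194⌋ − ⌊(78·169)/194⌋ = ⌊13351/194⌋ − ⌊13182/194⌋ = 68 − 67 = 1
n=79: ⌊(80·169)/194⌋ − ⌊(79·169)/194⌋ = ⌊13520/194⌋ − ⌊13351/194⌋ = 69 − 68 = 1
n=80: ⌊(81·169)/194⌋ − ⌊(80·169)/194⌋ = ⌊13689/194⌋ − ⌊13520/194⌋ = 70 − 69 = 1
n=81: ⌊(82·169)/194⌋ − ⌊(81·169)/194⌋ = ⌊13858/194⌋ − ⌊13689/194⌋ = 71 − 70 = 1
n=82: ⌊(83·169)/194⌋ − ⌊(82·169)/194⌋ = ⌊14027/194⌋ − ⌊13858/194⌋ = 72 − 71 = 1
n=83: ⌊(84·169)/194⌋ − ⌊(83·169)/194⌋ = ⌊14196/194⌋ − ⌊14027/194⌋ = 73 − 72 = 1
n=84: ⌊(85·169)/194⌋ − ⌊(84·169)/194⌋ = ⌊14365/194⌋ − ⌊14196/194⌋ = 74 − 73 = 1
n=85: ⌊(86·169)/194⌋ − ⌊(85·169)/194⌋ = ⌊14534/194⌋ − ⌊14365/194⌋ = 74 − 74 = 0
n=86: ⌊(87·169)/194⌋ − ⌊(86·169)/194⌋ = ⌊14703/194⌋ − ⌊14534/194⌋ = 75 − 74 = 1
n=87: ⌊(88·169)/194⌋ − ⌊(87·169)/194⌋ = ⌊14872/194⌋ − ⌊14703/194⌋ = 76 − 75 = 1
n=88: ⌊(89·169)/194⌋ − ⌊(88·169)/194⌋ = ⌊15041/194⌋ − ⌊14872/194⌋ = 77 − 76 = 1
n=89: ⌊(90·169)/194⌋ − ⌊(89·169)/194⌋ = ⌊15210/194⌋ − ⌊15041/194⌋ = 78 − 77 = 1
n=90: ⌊(91·169)/194⌋ − ⌊(90·169)/194⌋ = ⌊15379/194⌋ − ⌊15210/194⌋ = 79 − 78 = 1
n=91: ⌊(92·169)/194⌋ − ⌊(91·169)/194⌋ = ⌊15548/194⌋ − ⌊15379/194⌋ = 80 − 79 = 1
n=92: ⌊(93·169)/194⌋ − ⌊(92·169)/194⌋ = ⌊15717/194⌋ − ⌊15548/194⌋ = 81 − 80 = 1
n=93: ⌊(94·169)/194⌋ − ⌊(93·169)/194⌋ = ⌊15886/194⌋ − ⌊15717/194⌋ = 81 − 81 = 0
n=94: ⌊(95·169)/194⌋ − ⌊(94·169)/194⌋ = ⌊16055/194⌋ − ⌊15886/194⌋ = 82 − 81 = 1
n=95: ⌊(96·169)/194⌋ − ⌊(95·169)/194⌋ = ⌊16224/194⌋ − ⌊16055/194⌋ = 83 − 82 = 1
n=96: ⌊(97·169)/194⌋ − ⌊(96·169)/194⌋ = ⌊16393/194⌋ − ⌊16224/194⌋ = 84 − 83 = 1


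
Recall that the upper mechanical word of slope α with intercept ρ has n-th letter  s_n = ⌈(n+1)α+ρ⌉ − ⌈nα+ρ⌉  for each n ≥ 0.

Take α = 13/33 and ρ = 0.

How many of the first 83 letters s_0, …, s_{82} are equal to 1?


33

#1s = Σ_{n=0}^{82} s_n = Σ_{n=0}^{82} (⌈(n+1)α+ρ⌉ − ⌈nα+ρ⌉)
the sum telescopes: every ⌈nα+ρ⌉ with 0 < n < 83 appears once with + and once with −, leaving ⌈83α+ρ⌉ − ⌈0·α+ρ⌉
83α + ρ = (83·13) / 33 = 1079/33
ρ = 0/33
⌈1079/33⌉ = 33,  ⌈0/33⌉ = 0
#1s = 33 − 0 = 33


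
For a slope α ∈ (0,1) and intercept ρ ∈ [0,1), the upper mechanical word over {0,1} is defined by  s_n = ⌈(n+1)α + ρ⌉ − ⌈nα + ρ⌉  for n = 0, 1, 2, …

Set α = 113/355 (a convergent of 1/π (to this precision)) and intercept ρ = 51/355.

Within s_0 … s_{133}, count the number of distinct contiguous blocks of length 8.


t_n = ⌈(n·113+51)/355⌉ for n = 0 … 134:
  n=0…9: ⌈51/355⌉=1 ⌈164/355⌉=1 ⌈277/355⌉=1 ⌈390/355⌉=2 ⌈503/355⌉=2 ⌈616/355⌉=2 ⌈729/355⌉=3 ⌈842/355⌉=3 ⌈955/355⌉=3 ⌈1068/355⌉=4
  n=10…19: ⌈1181/355⌉=4 ⌈1294/355⌉=4 ⌈1407/355⌉=4 ⌈1520/355⌉=5 ⌈1633/355⌉=5 ⌈1746/355⌉=5 ⌈1859/355⌉=6 ⌈1972/355⌉=6 ⌈2085/355⌉=6 ⌈2198/355⌉=7
  n=20…29: ⌈2311/355⌉=7 ⌈2424/355⌉=7 ⌈2537/355⌉=8 ⌈2650/355⌉=8 ⌈2763/355⌉=8 ⌈2876/355⌉=9 ⌈2989/355⌉=9 ⌈3102/355⌉=9 ⌈3215/355⌉=10 ⌈3328/355⌉=10
  n=30…39: ⌈3441/355⌉=10 ⌈3554/355⌉=11 ⌈3667/355⌉=11 ⌈3780/355⌉=11 ⌈3893/355⌉=11 ⌈4006/355⌉=12 ⌈4119/355⌉=12 ⌈4232/355⌉=12 ⌈4345/355⌉=13 ⌈4458/355⌉=13
  n=40…49: ⌈4571/355⌉=13 ⌈4684/355⌉=14 ⌈4797/355⌉=14 ⌈4910/355⌉=14 ⌈5023/355⌉=15 ⌈5136/355⌉=15 ⌈5249/355⌉=15 ⌈5362/355⌉=16 ⌈5475/355⌉=16 ⌈5588/355⌉=16
  n=50…59: ⌈5701/355⌉=17 ⌈5814/355⌉=17 ⌈5927/355⌉=17 ⌈6040/355⌉=18 ⌈6153/355⌉=18 ⌈6266/355⌉=18 ⌈6379/355⌉=18 ⌈6492/355⌉=19 ⌈6605/355⌉=19 ⌈6718/355⌉=19
  n=60…69: ⌈6831/355⌉=20 ⌈6944/355⌉=20 ⌈7057/355⌉=20 ⌈7170/355⌉=21 ⌈7283/355⌉=21 ⌈7396/355⌉=21 ⌈7509/355⌉=22 ⌈7622/355⌉=22 ⌈7735/355⌉=22 ⌈7848/355⌉=23
  n=70…79: ⌈7961/355⌉=23 ⌈8074/355⌉=23 ⌈8187/355⌉=24 ⌈8300/355⌉=24 ⌈8413/355⌉=24 ⌈8526/355⌉=25 ⌈8639/355⌉=25 ⌈8752/355⌉=25 ⌈8865/355⌉=25 ⌈8978/355⌉=26
  n=80…89: ⌈9091/355⌉=26 ⌈9204/355⌉=26 ⌈9317/355⌉=27 ⌈9430/355⌉=27 ⌈9543/355⌉=27 ⌈9656/355⌉=28 ⌈9769/355⌉=28 ⌈9882/355⌉=28 ⌈9995/355⌉=29 ⌈10108/355⌉=29
  n=90…99: ⌈10221/355⌉=29 ⌈10334/355⌉=30 ⌈10447/355⌉=30 ⌈10560/355⌉=30 ⌈10673/355⌉=31 ⌈10786/355⌉=31 ⌈10899/355⌉=31 ⌈11012/355⌉=32 ⌈11125/355⌉=32 ⌈11238/355⌉=32
  n=100…109: ⌈11351/355⌉=32 ⌈11464/355⌉=33 ⌈11577/355⌉=33 ⌈11690/355⌉=33 ⌈11803/355⌉=34 ⌈11916/355⌉=34 ⌈12029/355⌉=34 ⌈12142/355⌉=35 ⌈12255/355⌉=35 ⌈12368/355⌉=35
  n=110…119: ⌈12481/355⌉=36 ⌈12594/355⌉=36 ⌈12707/355⌉=36 ⌈12820/355⌉=37 ⌈12933/355⌉=37 ⌈13046/355⌉=37 ⌈13159/355⌉=38 ⌈13272/355⌉=38 ⌈13385/355⌉=38 ⌈13498/355⌉=39
  n=120…129: ⌈13611/355⌉=39 ⌈13724/355⌉=39 ⌈13837/355⌉=39 ⌈13950/355⌉=40 ⌈14063/355⌉=40 ⌈14176/355⌉=40 ⌈14289/355⌉=41 ⌈14402/355⌉=41 ⌈14515/355⌉=41 ⌈14628/355⌉=42
  n=130…134: ⌈14741/355⌉=42 ⌈14854/355⌉=42 ⌈14967/355⌉=43 ⌈15080/355⌉=43 ⌈15193/355⌉=43
s_n = t_(n+1) − t_n for n = 0 … 133 gives
prefix = 00100100100010010010010010010010001001001001001001001000100100100100100100100010010010010010010010001001001001001001001000100100100100
slide a length-8 window over [0..7] … [126..133] (127 windows); first occurrence of each distinct factor:
  [  0..  7] 00100100
  [  1..  8] 01001001
  [  2..  9] 10010010
  [  4.. 11] 01001000
  [  5.. 12] 10010001
  [  6.. 13] 00100010
  [  7.. 14] 01000100
  [  8.. 15] 10001001
  [  9.. 16] 00010010
  (the other 118 windows repeat one of these)
distinct factors: {00010010, 00100010, 00100100, 01000100, 01001000, 01001001, 10001001, 10010001, 10010010}
count = 9  (Sturmian bound for length 8 is 9)

9


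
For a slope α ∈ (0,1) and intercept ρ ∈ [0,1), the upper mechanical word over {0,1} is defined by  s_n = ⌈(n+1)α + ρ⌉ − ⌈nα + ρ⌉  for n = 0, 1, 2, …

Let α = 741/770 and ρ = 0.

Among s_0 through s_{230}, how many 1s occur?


223

#1s = Σ_{n=0}^{230} s_n = Σ_{n=0}^{230} (⌈(n+1)α+ρ⌉ − ⌈nα+ρ⌉)
the sum telescopes: every ⌈nα+ρ⌉ with 0 < n < 231 appears once with + and once with −, leaving ⌈231α+ρ⌉ − ⌈0·α+ρ⌉
231α + ρ = (231·741) / 770 = 171171/770
ρ = 0/770
⌈171171/770⌉ = 223,  ⌈0/770⌉ = 0
#1s = 223 − 0 = 223


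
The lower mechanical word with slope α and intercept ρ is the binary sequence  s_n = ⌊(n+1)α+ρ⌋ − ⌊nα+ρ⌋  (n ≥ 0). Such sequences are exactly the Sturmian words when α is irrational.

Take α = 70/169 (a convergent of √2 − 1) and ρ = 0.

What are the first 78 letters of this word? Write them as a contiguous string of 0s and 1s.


n=0: ⌊(1·70)/169⌋ − ⌊(0·70)/169⌋ = ⌊70/169⌋ − ⌊0/169⌋ = 0 − 0 = 0
n=1: ⌊(2·70)/169⌋ − ⌊(1·70)/169⌋ = ⌊140/169⌋ − ⌊70/169⌋ = 0 − 0 = 0
n=2: ⌊(3·70)/169⌋ − ⌊(2·70)/169⌋ = ⌊210/169⌋ − ⌊140/169⌋ = 1 − 0 = 1
n=3: ⌊(4·70)/169⌋ − ⌊(3·70)/169⌋ = ⌊280/169⌋ − ⌊210/169⌋ = 1 − 1 = 0
n=4: ⌊(5·70)/169⌋ − ⌊(4·70)/169⌋ = ⌊350/169⌋ − ⌊280/169⌋ = 2 − 1 = 1
n=5: ⌊(6·70)/169⌋ − ⌊(5·70)/169⌋ = ⌊420/169⌋ − ⌊350/169⌋ = 2 − 2 = 0
n=6: ⌊(7·70)/169⌋ − ⌊(6·70)/169⌋ = ⌊490/169⌋ − ⌊420/169⌋ = 2 − 2 = 0
n=7: ⌊(8·70)/169⌋ − ⌊(7·70)/169⌋ = ⌊560/169⌋ − ⌊490/169⌋ = 3 − 2 = 1
n=8: ⌊(9·70)/169⌋ − ⌊(8·70)/169⌋ = ⌊630/169⌋ − ⌊560/169⌋ = 3 − 3 = 0
n=9: ⌊(10·70)/169⌋ − ⌊(9·70)/169⌋ = ⌊700/169⌋ − ⌊630/169⌋ = 4 − 3 = 1
n=10: ⌊(11·70)/169⌋ − ⌊(10·70)/169⌋ = ⌊770/169⌋ − ⌊700/169⌋ = 4 − 4 = 0
n=11: ⌊(12·70)/169⌋ − ⌊(11·70)/169⌋ = ⌊840/169⌋ − ⌊770/169⌋ = 4 − 4 = 0
n=12: ⌊(13·70)/169⌋ − ⌊(12·70)/169⌋ = ⌊910/169⌋ − ⌊840/169⌋ = 5 − 4 = 1
n=13: ⌊(14·70)/169⌋ − ⌊(13·70)/169⌋ = ⌊980/169⌋ − ⌊910/169⌋ = 5 − 5 = 0
n=14: ⌊(15·70)/169⌋ − ⌊(14·70)/169⌋ = ⌊1050/169⌋ − ⌊980/169⌋ = 6 − 5 = 1
n=15: ⌊(16·70)/169⌋ − ⌊(15·70)/169⌋ = ⌊1120/169⌋ − ⌊1050/169⌋ = 6 − 6 = 0
n=16: ⌊(17·70)/169⌋ − ⌊(16·70)/169⌋ = ⌊1190/169⌋ − ⌊1120/169⌋ = 7 − 6 = 1
n=17: ⌊(18·70)/169⌋ − ⌊(17·70)/169⌋ = ⌊1260/169⌋ − ⌊1190/169⌋ = 7 − 7 = 0
n=18: ⌊(19·70)/169⌋ − ⌊(18·70)/169⌋ = ⌊1330/169⌋ − ⌊1260/169⌋ = 7 − 7 = 0
n=19: ⌊(20·70)/169⌋ − ⌊(19·70)/169⌋ = ⌊1400/169⌋ − ⌊1330/169⌋ = 8 − 7 = 1
n=20: ⌊(21·70)/169⌋ − ⌊(20·70)/169⌋ = ⌊1470/169⌋ − ⌊1400/169⌋ = 8 − 8 = 0
n=21: ⌊(22·70)/169⌋ − ⌊(21·70)/169⌋ = ⌊1540/169⌋ − ⌊1470/169⌋ = 9 − 8 = 1
n=22: ⌊(23·70)/169⌋ − ⌊(22·70)/169⌋ = ⌊1610/169⌋ − ⌊1540/169⌋ = 9 − 9 = 0
n=23: ⌊(24·70)/169⌋ − ⌊(23·70)/169⌋ = ⌊1680/169⌋ − ⌊1610/169⌋ = 9 − 9 = 0
n=24: ⌊(25·70)/169⌋ − ⌊(24·70)/169⌋ = ⌊1750/169⌋ − ⌊1680/169⌋ = 10 − 9 = 1
n=25: ⌊(26·70)/169⌋ − ⌊(25·70)/169⌋ = ⌊1820/169⌋ − ⌊1750/169⌋ = 10 − 10 = 0
n=26: ⌊(27·70)/169⌋ − ⌊(26·70)/169⌋ = ⌊1890/169⌋ − ⌊1820/169⌋ = 11 − 10 = 1
n=27: ⌊(28·70)/169⌋ − ⌊(27·70)/169⌋ = ⌊1960/169⌋ − ⌊1890/169⌋ = 11 − 11 = 0
n=28: ⌊(29·70)/169⌋ − ⌊(28·70)/169⌋ = ⌊2030/169⌋ − ⌊1960/169⌋ = 12 − 11 = 1
n=29: ⌊(30·70)/169⌋ − ⌊(29·70)/169⌋ = ⌊2100/169⌋ − ⌊2030/169⌋ = 12 − 12 = 0
n=30: ⌊(31·70)/169⌋ − ⌊(30·70)/169⌋ = ⌊2170/169⌋ − ⌊2100/169⌋ = 12 − 12 = 0
n=31: ⌊(32·70)/169⌋ − ⌊(31·70)/169⌋ = ⌊2240/169⌋ − ⌊2170/169⌋ = 13 − 12 = 1
n=32: ⌊(33·70)/169⌋ − ⌊(32·70)/169⌋ = ⌊2310/169⌋ − ⌊2240/169⌋ = 13 − 13 = 0
n=33: ⌊(34·70)/169⌋ − ⌊(33·70)/169⌋ = ⌊2380/169⌋ − ⌊2310/169⌋ = 14 − 13 = 1
n=34: ⌊(35·70)/169⌋ − ⌊(34·70)/169⌋ = ⌊2450/169⌋ − ⌊2380/169⌋ = 14 − 14 = 0
n=35: ⌊(36·70)/169⌋ − ⌊(35·70)/169⌋ = ⌊2520/169⌋ − ⌊2450/169⌋ = 14 − 14 = 0
n=36: ⌊(37·70)/169⌋ − ⌊(36·70)/169⌋ = ⌊2590/169⌋ − ⌊2520/169⌋ = 15 − 14 = 1
n=37: ⌊(38·70)/169⌋ − ⌊(37·70)/169⌋ = ⌊2660/169⌋ − ⌊2590/169⌋ = 15 − 15 = 0
n=38: ⌊(39·70)/169⌋ − ⌊(38·70)/169⌋ = ⌊2730/169⌋ − ⌊2660/169⌋ = 16 − 15 = 1
n=39: ⌊(40·70)/169⌋ − ⌊(39·70)/169⌋ = ⌊2800/169⌋ − ⌊2730/169⌋ = 16 − 16 = 0
n=40: ⌊(41·70)/169⌋ − ⌊(40·70)/169⌋ = ⌊2870/169⌋ − ⌊2800/169⌋ = 16 − 16 = 0
n=41: ⌊(42·70)/169⌋ − ⌊(41·70)/169⌋ = ⌊2940/169⌋ − ⌊2870/169⌋ = 17 − 16 = 1
n=42: ⌊(43·70)/169⌋ − ⌊(42·70)/169⌋ = ⌊3010/169⌋ − ⌊2940/169⌋ = 17 − 17 = 0
n=43: ⌊(44·70)/169⌋ − ⌊(43·70)/169⌋ = ⌊3080/169⌋ − ⌊3010/169⌋ = 18 − 17 = 1
n=44: ⌊(45·70)/169⌋ − ⌊(44·70)/169⌋ = ⌊3150/169⌋ − ⌊3080/169⌋ = 18 − 18 = 0
n=45: ⌊(46·70)/169⌋ − ⌊(45·70)/169⌋ = ⌊3220/169⌋ − ⌊3150/169⌋ = 19 − 18 = 1
n=46: ⌊(47·70)/169⌋ − ⌊(46·70)/169⌋ = ⌊3290/169⌋ − ⌊3220/169⌋ = 19 − 19 = 0
n=47: ⌊(48·70)/169⌋ − ⌊(47·70)/169⌋ = ⌊3360/169⌋ − ⌊3290/169⌋ = 19 − 19 = 0
n=48: ⌊(49·70)/169⌋ − ⌊(48·70)/169⌋ = ⌊3430/169⌋ − ⌊3360/169⌋ = 20 − 19 = 1
n=49: ⌊(50·70)/169⌋ − ⌊(49·70)/169⌋ = ⌊3500/169⌋ − ⌊3430/169⌋ = 20 − 20 = 0
n=50: ⌊(51·70)/169⌋ − ⌊(50·70)/169⌋ = ⌊3570/169⌋ − ⌊3500/169⌋ = 21 − 20 = 1
n=51: ⌊(52·70)/169⌋ − ⌊(51·70)/169⌋ = ⌊3640/169⌋ − ⌊3570/169⌋ = 21 − 21 = 0
n=52: ⌊(53·70)/169⌋ − ⌊(52·70)/169⌋ = ⌊3710/169⌋ − ⌊3640/169⌋ = 21 − 21 = 0
n=53: ⌊(54·70)/169⌋ − ⌊(53·70)/169⌋ = ⌊3780/169⌋ − ⌊3710/169⌋ = 22 − 21 = 1
n=54: ⌊(55·70)/169⌋ − ⌊(54·70)/169⌋ = ⌊3850/169⌋ − ⌊3780/169⌋ = 22 − 22 = 0
n=55: ⌊(56·70)/169⌋ − ⌊(55·70)/169⌋ = ⌊3920/169⌋ − ⌊3850/169⌋ = 23 − 22 = 1
n=56: ⌊(57·70)/169⌋ − ⌊(56·70)/169⌋ = ⌊3990/169⌋ − ⌊3920/169⌋ = 23 − 23 = 0
n=57: ⌊(58·70)/169⌋ − ⌊(57·70)/169⌋ = ⌊4060/169⌋ − ⌊3990/169⌋ = 24 − 23 = 1
n=58: ⌊(59·70)/169⌋ − ⌊(58·70)/169⌋ = ⌊4130/169⌋ − ⌊4060/169⌋ = 24 − 24 = 0
n=59: ⌊(60·70)/169⌋ − ⌊(59·70)/169⌋ = ⌊4200/169⌋ − ⌊4130/169⌋ = 24 − 24 = 0
n=60: ⌊(61·70)/169⌋ − ⌊(60·70)/169⌋ = ⌊4270/169⌋ − ⌊4200/169⌋ = 25 − 24 = 1
n=61: ⌊(62·70)/169⌋ − ⌊(61·70)/169⌋ = ⌊4340/169⌋ − ⌊4270/169⌋ = 25 − 25 = 0
n=62: ⌊(63·70)/169⌋ − ⌊(62·70)/169⌋ = ⌊4410/169⌋ − ⌊4340/169⌋ = 26 − 25 = 1
n=63: ⌊(64·70)/169⌋ − ⌊(63·70)/169⌋ = ⌊4480/169⌋ − ⌊4410/169⌋ = 26 − 26 = 0
n=64: ⌊(65·70)/169⌋ − ⌊(64·70)/169⌋ = ⌊4550/169⌋ − ⌊4480/169⌋ = 26 − 26 = 0
n=65: ⌊(66·70)/169⌋ − ⌊(65·70)/169⌋ = ⌊4620/169⌋ − ⌊4550/169⌋ = 27 − 26 = 1
n=66: ⌊(67·70)/169⌋ − ⌊(66·70)/169⌋ = ⌊4690/169⌋ − ⌊4620/169⌋ = 27 − 27 = 0
n=67: ⌊(68·70)/169⌋ − ⌊(67·70)/169⌋ = ⌊4760/169⌋ − ⌊4690/169⌋ = 28 − 27 = 1
n=68: ⌊(69·70)/169⌋ − ⌊(68·70)/169⌋ = ⌊4830/169⌋ − ⌊4760/169⌋ = 28 − 28 = 0
n=69: ⌊(70·70)/169⌋ − ⌊(69·70)/169⌋ = ⌊4900/169⌋ − ⌊4830/169⌋ = 28 − 28 = 0
n=70: ⌊(71·70)/169⌋ − ⌊(70·70)/169⌋ = ⌊4970/169⌋ − ⌊4900/169⌋ = 29 − 28 = 1
n=71: ⌊(72·70)/169⌋ − ⌊(71·70)/169⌋ = ⌊5040/169⌋ − ⌊4970/169⌋ = 29 − 29 = 0
n=72: ⌊(73·70)/169⌋ − ⌊(72·70)/169⌋ = ⌊5110/169⌋ − ⌊5040/169⌋ = 30 − 29 = 1
n=73: ⌊(74·70)/169⌋ − ⌊(73·70)/169⌋ = ⌊5180/169⌋ − ⌊5110/169⌋ = 30 − 30 = 0
n=74: ⌊(75·70)/169⌋ − ⌊(74·70)/169⌋ = ⌊5250/169⌋ − ⌊5180/169⌋ = 31 − 30 = 1
n=75: ⌊(76·70)/169⌋ − ⌊(75·70)/169⌋ = ⌊5320/169⌋ − ⌊5250/169⌋ = 31 − 31 = 0
n=76: ⌊(77·70)/169⌋ − ⌊(76·70)/169⌋ = ⌊5390/169⌋ − ⌊5320/169⌋ = 31 − 31 = 0
n=77: ⌊(78·70)/169⌋ − ⌊(77·70)/169⌋ = ⌊5460/169⌋ − ⌊5390/169⌋ = 32 − 31 = 1

001010010100101010010100101010010100101001010100101001010100101001010010101001


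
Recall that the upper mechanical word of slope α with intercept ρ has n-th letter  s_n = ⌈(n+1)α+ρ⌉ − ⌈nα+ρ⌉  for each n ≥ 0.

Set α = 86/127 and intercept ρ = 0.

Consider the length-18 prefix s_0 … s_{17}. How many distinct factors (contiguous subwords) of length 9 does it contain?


4

t_n = ⌈(n·86)/127⌉ for n = 0 … 18:
  n=0…9: ⌈0/127⌉=0 ⌈86/127⌉=1 ⌈172/127⌉=2 ⌈258/127⌉=3 ⌈344/127⌉=3 ⌈430/127⌉=4 ⌈516/127⌉=5 ⌈602/127⌉=5 ⌈688/127⌉=6 ⌈774/127⌉=7
  n=10…18: ⌈860/127⌉=7 ⌈946/127⌉=8 ⌈1032/127⌉=9 ⌈1118/127⌉=9 ⌈1204/127⌉=10 ⌈1290/127⌉=11 ⌈1376/127⌉=11 ⌈1462/127⌉=12 ⌈1548/127⌉=13
s_n = t_(n+1) − t_n for n = 0 … 17 gives
prefix = 111011011011011011
slide a length-9 window over [0..8] … [9..17] (10 windows); first occurrence of each distinct factor:
  [  0..  8] 111011011
  [  1..  9] 110110110
  [  2.. 10] 101101101
  [  3.. 11] 011011011
  (the other 6 windows repeat one of these)
distinct factors: {011011011, 101101101, 110110110, 111011011}
count = 4  (Sturmian bound for length 9 is 10)


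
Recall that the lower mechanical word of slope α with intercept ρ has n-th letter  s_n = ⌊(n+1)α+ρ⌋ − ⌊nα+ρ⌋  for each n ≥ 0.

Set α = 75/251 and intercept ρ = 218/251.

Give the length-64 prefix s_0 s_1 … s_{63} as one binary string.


1001000100100100010010010001001001000100100100010010010001001000

n=0: ⌊(1·75+218)/251⌋ − ⌊(0·75+218)/251⌋ = ⌊293/251⌋ − ⌊218/251⌋ = 1 − 0 = 1
n=1: ⌊(2·75+218)/251⌋ − ⌊(1·75+218)/251⌋ = ⌊368/251⌋ − ⌊293/251⌋ = 1 − 1 = 0
n=2: ⌊(3·75+218)/251⌋ − ⌊(2·75+218)/251⌋ = ⌊443/251⌋ − ⌊368/251⌋ = 1 − 1 = 0
n=3: ⌊(4·75+218)/251⌋ − ⌊(3·75+218)/251⌋ = ⌊518/251⌋ − ⌊443/251⌋ = 2 − 1 = 1
n=4: ⌊(5·75+218)/251⌋ − ⌊(4·75+218)/251⌋ = ⌊593/251⌋ − ⌊518/251⌋ = 2 − 2 = 0
n=5: ⌊(6·75+218)/251⌋ − ⌊(5·75+218)/251⌋ = ⌊668/251⌋ − ⌊593/251⌋ = 2 − 2 = 0
n=6: ⌊(7·75+218)/251⌋ − ⌊(6·75+218)/251⌋ = ⌊743/251⌋ − ⌊668/251⌋ = 2 − 2 = 0
n=7: ⌊(8·75+218)/251⌋ − ⌊(7·75+218)/251⌋ = ⌊818/251⌋ − ⌊743/251⌋ = 3 − 2 = 1
n=8: ⌊(9·75+218)/251⌋ − ⌊(8·75+218)/251⌋ = ⌊893/251⌋ − ⌊818/251⌋ = 3 − 3 = 0
n=9: ⌊(10·75+218)/251⌋ − ⌊(9·75+218)/251⌋ = ⌊968/251⌋ − ⌊893/251⌋ = 3 − 3 = 0
n=10: ⌊(11·75+218)/251⌋ − ⌊(10·75+218)/251⌋ = ⌊1043/251⌋ − ⌊968/251⌋ = 4 − 3 = 1
n=11: ⌊(12·75+218)/251⌋ − ⌊(11·75+218)/251⌋ = ⌊1118/251⌋ − ⌊1043/251⌋ = 4 − 4 = 0
n=12: ⌊(13·75+218)/251⌋ − ⌊(12·75+218)/251⌋ = ⌊1193/251⌋ − ⌊1118/251⌋ = 4 − 4 = 0
n=13: ⌊(14·75+218)/251⌋ − ⌊(13·75+218)/251⌋ = ⌊1268/251⌋ − ⌊1193/251⌋ = 5 − 4 = 1
n=14: ⌊(15·75+218)/251⌋ − ⌊(14·75+218)/251⌋ = ⌊1343/251⌋ − ⌊1268/251⌋ = 5 − 5 = 0
n=15: ⌊(16·75+218)/251⌋ − ⌊(15·75+218)/251⌋ = ⌊1418/251⌋ − ⌊1343/251⌋ = 5 − 5 = 0
n=16: ⌊(17·75+218)/251⌋ − ⌊(16·75+218)/251⌋ = ⌊1493/251⌋ − ⌊1418/251⌋ = 5 − 5 = 0
n=17: ⌊(18·75+218)/251⌋ − ⌊(17·75+218)/251⌋ = ⌊1568/251⌋ − ⌊1493/251⌋ = 6 − 5 = 1
n=18: ⌊(19·75+218)/251⌋ − ⌊(18·75+218)/251⌋ = ⌊1643/251⌋ − ⌊1568/251⌋ = 6 − 6 = 0
n=19: ⌊(20·75+218)/251⌋ − ⌊(19·75+218)/251⌋ = ⌊1718/251⌋ − ⌊1643/251⌋ = 6 − 6 = 0
n=20: ⌊(21·75+218)/251⌋ − ⌊(20·75+218)/251⌋ = ⌊1793/251⌋ − ⌊1718/251⌋ = 7 − 6 = 1
n=21: ⌊(22·75+218)/251⌋ − ⌊(21·75+218)/251⌋ = ⌊1868/251⌋ − ⌊1793/251⌋ = 7 − 7 = 0
n=22: ⌊(23·75+218)/251⌋ − ⌊(22·75+218)/251⌋ = ⌊1943/251⌋ − ⌊1868/251⌋ = 7 − 7 = 0
n=23: ⌊(24·75+218)/251⌋ − ⌊(23·75+218)/251⌋ = ⌊2018/251⌋ − ⌊1943/251⌋ = 8 − 7 = 1
n=24: ⌊(25·75+218)/251⌋ − ⌊(24·75+218)/251⌋ = ⌊2093/251⌋ − ⌊2018/251⌋ = 8 − 8 = 0
n=25: ⌊(26·75+218)/251⌋ − ⌊(25·75+218)/251⌋ = ⌊2168/251⌋ − ⌊2093/251⌋ = 8 − 8 = 0
n=26: ⌊(27·75+218)/251⌋ − ⌊(26·75+218)/251⌋ = ⌊2243/251⌋ − ⌊2168/251⌋ = 8 − 8 = 0
n=27: ⌊(28·75+218)/251⌋ − ⌊(27·75+218)/251⌋ = ⌊2318/251⌋ − ⌊2243/251⌋ = 9 − 8 = 1
n=28: ⌊(29·75+218)/251⌋ − ⌊(28·75+218)/251⌋ = ⌊2393/251⌋ − ⌊2318/251⌋ = 9 − 9 = 0
n=29: ⌊(30·75+218)/251⌋ − ⌊(29·75+218)/251⌋ = ⌊2468/251⌋ − ⌊2393/251⌋ = 9 − 9 = 0
n=30: ⌊(31·75+218)/251⌋ − ⌊(30·75+218)/251⌋ = ⌊2543/251⌋ − ⌊2468/251⌋ = 10 − 9 = 1
n=31: ⌊(32·75+218)/251⌋ − ⌊(31·75+218)/251⌋ = ⌊2618/251⌋ − ⌊2543/251⌋ = 10 − 10 = 0
n=32: ⌊(33·75+218)/251⌋ − ⌊(32·75+218)/251⌋ = ⌊2693/251⌋ − ⌊2618/251⌋ = 10 − 10 = 0
n=33: ⌊(34·75+218)/251⌋ − ⌊(33·75+218)/251⌋ = ⌊2768/251⌋ − ⌊2693/251⌋ = 11 − 10 = 1
n=34: ⌊(35·75+218)/251⌋ − ⌊(34·75+218)/251⌋ = ⌊2843/251⌋ − ⌊2768/251⌋ = 11 − 11 = 0
n=35: ⌊(36·75+218)/251⌋ − ⌊(35·75+218)/251⌋ = ⌊2918/251⌋ − ⌊2843/251⌋ = 11 − 11 = 0
n=36: ⌊(37·75+218)/251⌋ − ⌊(36·75+218)/251⌋ = ⌊2993/251⌋ − ⌊2918/251⌋ = 11 − 11 = 0
n=37: ⌊(38·75+218)/251⌋ − ⌊(37·75+218)/251⌋ = ⌊3068/251⌋ − ⌊2993/251⌋ = 12 − 11 = 1
n=38: ⌊(39·75+218)/251⌋ − ⌊(38·75+218)/251⌋ = ⌊3143/251⌋ − ⌊3068/251⌋ = 12 − 12 = 0
n=39: ⌊(40·75+218)/251⌋ − ⌊(39·75+218)/251⌋ = ⌊3218/251⌋ − ⌊3143/251⌋ = 12 − 12 = 0
n=40: ⌊(41·75+218)/251⌋ − ⌊(40·75+218)/251⌋ = ⌊3293/251⌋ − ⌊3218/251⌋ = 13 − 12 = 1
n=41: ⌊(42·75+218)/251⌋ − ⌊(41·75+218)/251⌋ = ⌊3368/251⌋ − ⌊3293/251⌋ = 13 − 13 = 0
n=42: ⌊(43·75+218)/251⌋ − ⌊(42·75+218)/251⌋ = ⌊3443/251⌋ − ⌊3368/251⌋ = 13 − 13 = 0
n=43: ⌊(44·75+218)/251⌋ − ⌊(43·75+218)/251⌋ = ⌊3518/251⌋ − ⌊3443/251⌋ = 14 − 13 = 1
n=44: ⌊(45·75+218)/251⌋ − ⌊(44·75+218)/251⌋ = ⌊3593/251⌋ − ⌊3518/251⌋ = 14 − 14 = 0
n=45: ⌊(46·75+218)/251⌋ − ⌊(45·75+218)/251⌋ = ⌊3668/251⌋ − ⌊3593/251⌋ = 14 − 14 = 0
n=46: ⌊(47·75+218)/251⌋ − ⌊(46·75+218)/251⌋ = ⌊3743/251⌋ − ⌊3668/251⌋ = 14 − 14 = 0
n=47: ⌊(48·75+218)/251⌋ − ⌊(47·75+218)/251⌋ = ⌊3818/251⌋ − ⌊3743/251⌋ = 15 − 14 = 1
n=48: ⌊(49·75+218)/251⌋ − ⌊(48·75+218)/251⌋ = ⌊3893/251⌋ − ⌊3818/251⌋ = 15 − 15 = 0
n=49: ⌊(50·75+218)/251⌋ − ⌊(49·75+218)/251⌋ = ⌊3968/251⌋ − ⌊3893/251⌋ = 15 − 15 = 0
n=50: ⌊(51·75+218)/251⌋ − ⌊(50·75+218)/251⌋ = ⌊4043/251⌋ − ⌊3968/251⌋ = 16 − 15 = 1
n=51: ⌊(52·75+218)/251⌋ − ⌊(51·75+218)/251⌋ = ⌊4118/251⌋ − ⌊4043/251⌋ = 16 − 16 = 0
n=52: ⌊(53·75+218)/251⌋ − ⌊(52·75+218)/251⌋ = ⌊4193/251⌋ − ⌊4118/251⌋ = 16 − 16 = 0
n=53: ⌊(54·75+218)/251⌋ − ⌊(53·75+218)/251⌋ = ⌊4268/251⌋ − ⌊4193/251⌋ = 17 − 16 = 1
n=54: ⌊(55·75+218)/251⌋ − ⌊(54·75+218)/251⌋ = ⌊4343/251⌋ − ⌊4268/251⌋ = 17 − 17 = 0
n=55: ⌊(56·75+218)/251⌋ − ⌊(55·75+218)/251⌋ = ⌊4418/251⌋ − ⌊4343/251⌋ = 17 − 17 = 0
n=56: ⌊(57·75+218)/251⌋ − ⌊(56·75+218)/251⌋ = ⌊4493/251⌋ − ⌊4418/251⌋ = 17 − 17 = 0
n=57: ⌊(58·75+218)/251⌋ − ⌊(57·75+218)/251⌋ = ⌊4568/251⌋ − ⌊4493/251⌋ = 18 − 17 = 1
n=58: ⌊(59·75+218)/251⌋ − ⌊(58·75+218)/251⌋ = ⌊4643/251⌋ − ⌊4568/251⌋ = 18 − 18 = 0
n=59: ⌊(60·75+218)/251⌋ − ⌊(59·75+218)/251⌋ = ⌊4718/251⌋ − ⌊4643/251⌋ = 18 − 18 = 0
n=60: ⌊(61·75+218)/251⌋ − ⌊(60·75+218)/251⌋ = ⌊4793/251⌋ − ⌊4718/251⌋ = 19 − 18 = 1
n=61: ⌊(62·75+218)/251⌋ − ⌊(61·75+218)/251⌋ = ⌊4868/251⌋ − ⌊4793/251⌋ = 19 − 19 = 0
n=62: ⌊(63·75+218)/251⌋ − ⌊(62·75+218)/251⌋ = ⌊4943/251⌋ − ⌊4868/251⌋ = 19 − 19 = 0
n=63: ⌊(64·75+218)/251⌋ − ⌊(63·75+218)/251⌋ = ⌊5018/251⌋ − ⌊4943/251⌋ = 19 − 19 = 0


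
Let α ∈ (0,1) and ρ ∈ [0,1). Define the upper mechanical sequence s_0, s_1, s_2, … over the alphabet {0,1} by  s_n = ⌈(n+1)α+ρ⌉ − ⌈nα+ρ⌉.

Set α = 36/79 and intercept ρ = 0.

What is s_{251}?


(n+1)α + ρ = (252·36) / 79 = 9072/79
nα + ρ     = (251·36) / 79 = 9036/79
⌈9072/79⌉ = 115,  ⌈9036/79⌉ = 115
s_{251} = 115 − 115 = 0

0


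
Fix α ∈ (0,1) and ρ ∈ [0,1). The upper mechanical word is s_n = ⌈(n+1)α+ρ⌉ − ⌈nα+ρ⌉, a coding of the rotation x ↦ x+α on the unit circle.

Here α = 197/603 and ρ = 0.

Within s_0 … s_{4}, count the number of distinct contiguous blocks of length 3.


3

t_n = ⌈(n·197)/603⌉ for n = 0 … 5:
  n=0…5: ⌈0/603⌉=0 ⌈197/603⌉=1 ⌈394/603⌉=1 ⌈591/603⌉=1 ⌈788/603⌉=2 ⌈985/603⌉=2
s_n = t_(n+1) − t_n for n = 0 … 4 gives
prefix = 10010
slide a length-3 window over [0..2] … [2..4] (3 windows); first occurrence of each distinct factor:
  [  0..  2] 100
  [  1..  3] 001
  [  2..  4] 010
distinct factors: {001, 010, 100}
count = 3  (Sturmian bound for length 3 is 4)


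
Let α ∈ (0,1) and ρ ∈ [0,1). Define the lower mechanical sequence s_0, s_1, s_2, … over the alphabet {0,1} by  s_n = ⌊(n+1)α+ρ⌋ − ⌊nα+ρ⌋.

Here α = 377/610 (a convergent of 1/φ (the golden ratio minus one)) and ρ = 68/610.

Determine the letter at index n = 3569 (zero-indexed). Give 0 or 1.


1

(n+1)α + ρ = (3570·377 + 68) / 610 = 1345958/610
nα + ρ     = (3569·377 + 68) / 610 = 1345581/610
⌊1345958/610⌋ = 2206,  ⌊1345581/610⌋ = 2205
s_{3569} = 2206 − 2205 = 1


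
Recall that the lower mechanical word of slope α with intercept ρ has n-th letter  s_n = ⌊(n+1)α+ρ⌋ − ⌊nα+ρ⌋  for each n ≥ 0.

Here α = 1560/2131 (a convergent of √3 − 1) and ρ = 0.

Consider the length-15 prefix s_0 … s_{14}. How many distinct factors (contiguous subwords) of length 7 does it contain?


t_n = ⌊(n·1560)/2131⌋ for n = 0 … 15:
  n=0…9: ⌊0/2131⌋=0 ⌊1560/2131⌋=0 ⌊3120/2131⌋=1 ⌊4680/2131⌋=2 ⌊6240/2131⌋=2 ⌊7800/2131⌋=3 ⌊9360/2131⌋=4 ⌊10920/2131⌋=5 ⌊12480/2131⌋=5 ⌊14040/2131⌋=6
  n=10…15: ⌊15600/2131⌋=7 ⌊17160/2131⌋=8 ⌊18720/2131⌋=8 ⌊20280/2131⌋=9 ⌊21840/2131⌋=10 ⌊23400/2131⌋=10
s_n = t_(n+1) − t_n for n = 0 … 14 gives
prefix = 011011101110110
slide a length-7 window over [0..6] … [8..14] (9 windows); first occurrence of each distinct factor:
  [  0..  6] 0110111
  [  1..  7] 1101110
  [  2..  8] 1011101
  [  3..  9] 0111011
  [  4.. 10] 1110111
  [  8.. 14] 1110110
  (the other 3 windows repeat one of these)
distinct factors: {0110111, 0111011, 1011101, 1101110, 1110110, 1110111}
count = 6  (Sturmian bound for length 7 is 8)

6
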